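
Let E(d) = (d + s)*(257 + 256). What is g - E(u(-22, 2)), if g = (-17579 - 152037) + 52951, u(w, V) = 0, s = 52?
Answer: -143341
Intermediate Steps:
g = -116665 (g = -169616 + 52951 = -116665)
E(d) = 26676 + 513*d (E(d) = (d + 52)*(257 + 256) = (52 + d)*513 = 26676 + 513*d)
g - E(u(-22, 2)) = -116665 - (26676 + 513*0) = -116665 - (26676 + 0) = -116665 - 1*26676 = -116665 - 26676 = -143341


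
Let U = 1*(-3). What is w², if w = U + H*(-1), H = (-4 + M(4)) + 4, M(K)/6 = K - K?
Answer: 9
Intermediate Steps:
M(K) = 0 (M(K) = 6*(K - K) = 6*0 = 0)
U = -3
H = 0 (H = (-4 + 0) + 4 = -4 + 4 = 0)
w = -3 (w = -3 + 0*(-1) = -3 + 0 = -3)
w² = (-3)² = 9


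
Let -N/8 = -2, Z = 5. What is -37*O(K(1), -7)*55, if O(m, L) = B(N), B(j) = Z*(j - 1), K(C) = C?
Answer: -152625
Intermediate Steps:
N = 16 (N = -8*(-2) = 16)
B(j) = -5 + 5*j (B(j) = 5*(j - 1) = 5*(-1 + j) = -5 + 5*j)
O(m, L) = 75 (O(m, L) = -5 + 5*16 = -5 + 80 = 75)
-37*O(K(1), -7)*55 = -37*75*55 = -2775*55 = -152625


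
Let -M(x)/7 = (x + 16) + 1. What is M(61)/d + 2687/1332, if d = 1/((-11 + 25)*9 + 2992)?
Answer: -2267631409/1332 ≈ -1.7024e+6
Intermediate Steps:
M(x) = -119 - 7*x (M(x) = -7*((x + 16) + 1) = -7*((16 + x) + 1) = -7*(17 + x) = -119 - 7*x)
d = 1/3118 (d = 1/(14*9 + 2992) = 1/(126 + 2992) = 1/3118 ≈ 0.00032072)
M(61)/d + 2687/1332 = (-119 - 7*61)/(1/3118) + 2687/1332 = (-119 - 427)*3118 + 2687*(1/1332) = -546*3118 + 2687/1332 = -1702428 + 2687/1332 = -2267631409/1332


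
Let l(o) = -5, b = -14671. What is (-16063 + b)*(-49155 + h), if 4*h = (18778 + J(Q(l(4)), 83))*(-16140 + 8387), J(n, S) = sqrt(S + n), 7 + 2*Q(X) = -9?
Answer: 1120119485309 + 595701755*sqrt(3)/2 ≈ 1.1206e+12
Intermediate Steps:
Q(X) = -8 (Q(X) = -7/2 + (1/2)*(-9) = -7/2 - 9/2 = -8)
h = -72792917/2 - 38765*sqrt(3)/4 (h = ((18778 + sqrt(83 - 8))*(-16140 + 8387))/4 = ((18778 + sqrt(75))*(-7753))/4 = ((18778 + 5*sqrt(3))*(-7753))/4 = (-145585834 - 38765*sqrt(3))/4 = -72792917/2 - 38765*sqrt(3)/4 ≈ -3.6413e+7)
(-16063 + b)*(-49155 + h) = (-16063 - 14671)*(-49155 + (-72792917/2 - 38765*sqrt(3)/4)) = -30734*(-72891227/2 - 38765*sqrt(3)/4) = 1120119485309 + 595701755*sqrt(3)/2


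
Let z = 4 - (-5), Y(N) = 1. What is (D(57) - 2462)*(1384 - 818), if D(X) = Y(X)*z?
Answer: -1388398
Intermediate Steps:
z = 9 (z = 4 - 1*(-5) = 4 + 5 = 9)
D(X) = 9 (D(X) = 1*9 = 9)
(D(57) - 2462)*(1384 - 818) = (9 - 2462)*(1384 - 818) = -2453*566 = -1388398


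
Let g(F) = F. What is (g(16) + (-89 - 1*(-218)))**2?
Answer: 21025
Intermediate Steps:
(g(16) + (-89 - 1*(-218)))**2 = (16 + (-89 - 1*(-218)))**2 = (16 + (-89 + 218))**2 = (16 + 129)**2 = 145**2 = 21025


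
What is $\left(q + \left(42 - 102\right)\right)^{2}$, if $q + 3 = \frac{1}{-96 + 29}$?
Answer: $\frac{17825284}{4489} \approx 3970.9$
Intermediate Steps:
$q = - \frac{202}{67}$ ($q = -3 + \frac{1}{-96 + 29} = -3 + \frac{1}{-67} = -3 - \frac{1}{67} = - \frac{202}{67} \approx -3.0149$)
$\left(q + \left(42 - 102\right)\right)^{2} = \left(- \frac{202}{67} + \left(42 - 102\right)\right)^{2} = \left(- \frac{202}{67} - 60\right)^{2} = \left(- \frac{4222}{67}\right)^{2} = \frac{17825284}{4489}$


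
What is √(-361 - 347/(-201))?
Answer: I*√14515014/201 ≈ 18.955*I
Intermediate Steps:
√(-361 - 347/(-201)) = √(-361 - 347*(-1/201)) = √(-361 + 347/201) = √(-72214/201) = I*√14515014/201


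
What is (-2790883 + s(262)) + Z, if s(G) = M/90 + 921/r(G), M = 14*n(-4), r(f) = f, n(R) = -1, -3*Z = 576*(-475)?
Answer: -31829222959/11790 ≈ -2.6997e+6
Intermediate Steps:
Z = 91200 (Z = -192*(-475) = -⅓*(-273600) = 91200)
M = -14 (M = 14*(-1) = -14)
s(G) = -7/45 + 921/G (s(G) = -14/90 + 921/G = -14*1/90 + 921/G = -7/45 + 921/G)
(-2790883 + s(262)) + Z = (-2790883 + (-7/45 + 921/262)) + 91200 = (-2790883 + 39611/11790) + 91200 = -32904470959/11790 + 91200 = -31829222959/11790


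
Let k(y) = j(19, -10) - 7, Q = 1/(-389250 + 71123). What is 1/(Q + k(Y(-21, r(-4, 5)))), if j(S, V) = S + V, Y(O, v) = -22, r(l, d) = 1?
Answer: 318127/636253 ≈ 0.50000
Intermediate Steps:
Q = -1/318127 (Q = 1/(-318127) = -1/318127 ≈ -3.1434e-6)
k(y) = 2 (k(y) = (19 - 10) - 7 = 9 - 7 = 2)
1/(Q + k(Y(-21, r(-4, 5)))) = 1/(-1/318127 + 2) = 1/(636253/318127) = 318127/636253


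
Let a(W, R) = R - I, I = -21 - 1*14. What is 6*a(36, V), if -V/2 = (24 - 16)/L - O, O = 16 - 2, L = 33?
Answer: 4126/11 ≈ 375.09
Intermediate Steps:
I = -35 (I = -21 - 14 = -35)
O = 14
V = 908/33 (V = -2*((24 - 16)/33 - 1*14) = -2*(8*(1/33) - 14) = -2*(8/33 - 14) = -2*(-454/33) = 908/33 ≈ 27.515)
a(W, R) = 35 + R (a(W, R) = R - 1*(-35) = R + 35 = 35 + R)
6*a(36, V) = 6*(35 + 908/33) = 6*(2063/33) = 4126/11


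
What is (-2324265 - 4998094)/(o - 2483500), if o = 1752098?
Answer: 7322359/731402 ≈ 10.011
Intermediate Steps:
(-2324265 - 4998094)/(o - 2483500) = (-2324265 - 4998094)/(1752098 - 2483500) = -7322359/(-731402) = -7322359*(-1/731402) = 7322359/731402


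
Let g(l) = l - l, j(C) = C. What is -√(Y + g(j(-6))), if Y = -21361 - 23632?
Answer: -I*√44993 ≈ -212.12*I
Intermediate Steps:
g(l) = 0
Y = -44993
-√(Y + g(j(-6))) = -√(-44993 + 0) = -√(-44993) = -I*√44993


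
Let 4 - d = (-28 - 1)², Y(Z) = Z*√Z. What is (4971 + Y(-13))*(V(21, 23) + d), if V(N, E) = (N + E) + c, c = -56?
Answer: -4220379 + 11037*I*√13 ≈ -4.2204e+6 + 39795.0*I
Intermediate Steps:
V(N, E) = -56 + E + N (V(N, E) = (N + E) - 56 = (E + N) - 56 = -56 + E + N)
Y(Z) = Z^(3/2)
d = -837 (d = 4 - (-28 - 1)² = 4 - 1*(-29)² = 4 - 1*841 = 4 - 841 = -837)
(4971 + Y(-13))*(V(21, 23) + d) = (4971 + (-13)^(3/2))*((-56 + 23 + 21) - 837) = (4971 - 13*I*√13)*(-12 - 837) = (4971 - 13*I*√13)*(-849) = -4220379 + 11037*I*√13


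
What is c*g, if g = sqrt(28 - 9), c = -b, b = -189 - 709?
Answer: 898*sqrt(19) ≈ 3914.3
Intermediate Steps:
b = -898
c = 898 (c = -1*(-898) = 898)
g = sqrt(19) ≈ 4.3589
c*g = 898*sqrt(19)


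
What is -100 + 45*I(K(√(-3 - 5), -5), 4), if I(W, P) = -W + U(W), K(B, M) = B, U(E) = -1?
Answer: -145 - 90*I*√2 ≈ -145.0 - 127.28*I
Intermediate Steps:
I(W, P) = -1 - W (I(W, P) = -W - 1 = -1 - W)
-100 + 45*I(K(√(-3 - 5), -5), 4) = -100 + 45*(-1 - √(-3 - 5)) = -100 + 45*(-1 - √(-8)) = -100 + 45*(-1 - 2*I*√2) = -100 + (-45 - 90*I*√2) = -145 - 90*I*√2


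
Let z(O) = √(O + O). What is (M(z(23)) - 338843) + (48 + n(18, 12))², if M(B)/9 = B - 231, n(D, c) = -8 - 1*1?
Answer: -339401 + 9*√46 ≈ -3.3934e+5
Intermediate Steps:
z(O) = √2*√O (z(O) = √(2*O) = √2*√O)
n(D, c) = -9 (n(D, c) = -8 - 1 = -9)
M(B) = -2079 + 9*B (M(B) = 9*(B - 231) = 9*(-231 + B) = -2079 + 9*B)
(M(z(23)) - 338843) + (48 + n(18, 12))² = ((-2079 + 9*(√2*√23)) - 338843) + (48 - 9)² = ((-2079 + 9*√46) - 338843) + 39² = (-340922 + 9*√46) + 1521 = -339401 + 9*√46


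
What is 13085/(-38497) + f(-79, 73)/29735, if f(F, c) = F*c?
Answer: -611094674/1144708295 ≈ -0.53384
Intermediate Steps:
13085/(-38497) + f(-79, 73)/29735 = 13085/(-38497) - 79*73/29735 = 13085*(-1/38497) - 5767*1/29735 = -13085/38497 - 5767/29735 = -611094674/1144708295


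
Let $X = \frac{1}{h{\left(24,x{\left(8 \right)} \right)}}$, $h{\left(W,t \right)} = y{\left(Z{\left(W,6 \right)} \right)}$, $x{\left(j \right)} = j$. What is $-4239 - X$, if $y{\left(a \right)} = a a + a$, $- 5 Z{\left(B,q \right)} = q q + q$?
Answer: $- \frac{6587431}{1554} \approx -4239.0$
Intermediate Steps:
$Z{\left(B,q \right)} = - \frac{q}{5} - \frac{q^{2}}{5}$ ($Z{\left(B,q \right)} = - \frac{q q + q}{5} = - \frac{q^{2} + q}{5} = - \frac{q + q^{2}}{5} = - \frac{q}{5} - \frac{q^{2}}{5}$)
$y{\left(a \right)} = a + a^{2}$ ($y{\left(a \right)} = a^{2} + a = a + a^{2}$)
$h{\left(W,t \right)} = \frac{1554}{25}$ ($h{\left(W,t \right)} = \left(- \frac{1}{5}\right) 6 \left(1 + 6\right) \left(1 - \frac{6 \left(1 + 6\right)}{5}\right) = \left(- \frac{1}{5}\right) 6 \cdot 7 \left(1 - \frac{6}{5} \cdot 7\right) = - \frac{42 \left(1 - \frac{42}{5}\right)}{5} = \left(- \frac{42}{5}\right) \left(- \frac{37}{5}\right) = \frac{1554}{25}$)
$X = \frac{25}{1554}$ ($X = \frac{1}{\frac{1554}{25}} = \frac{25}{1554} \approx 0.016088$)
$-4239 - X = -4239 - \frac{25}{1554} = - \frac{6587431}{1554}$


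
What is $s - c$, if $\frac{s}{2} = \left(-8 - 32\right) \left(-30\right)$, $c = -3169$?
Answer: $5569$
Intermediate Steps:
$s = 2400$ ($s = 2 \left(-8 - 32\right) \left(-30\right) = 2 \left(\left(-40\right) \left(-30\right)\right) = 2 \cdot 1200 = 2400$)
$s - c = 2400 - -3169 = 2400 + 3169 = 5569$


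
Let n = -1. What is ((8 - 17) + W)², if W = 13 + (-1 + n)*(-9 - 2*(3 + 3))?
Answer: 2116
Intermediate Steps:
W = 55 (W = 13 + (-1 - 1)*(-9 - 2*(3 + 3)) = 13 - 2*(-9 - 2*6) = 13 - 2*(-9 - 12) = 13 - 2*(-21) = 13 + 42 = 55)
((8 - 17) + W)² = ((8 - 17) + 55)² = (-9 + 55)² = 46² = 2116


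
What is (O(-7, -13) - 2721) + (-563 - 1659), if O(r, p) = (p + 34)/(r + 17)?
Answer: -49409/10 ≈ -4940.9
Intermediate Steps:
O(r, p) = (34 + p)/(17 + r)
(O(-7, -13) - 2721) + (-563 - 1659) = ((34 - 13)/(17 - 7) - 2721) + (-563 - 1659) = (21/10 - 2721) - 2222 = -27189/10 - 2222 = -49409/10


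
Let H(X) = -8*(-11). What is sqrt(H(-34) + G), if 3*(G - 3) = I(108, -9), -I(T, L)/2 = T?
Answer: sqrt(19) ≈ 4.3589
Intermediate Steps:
I(T, L) = -2*T
G = -69 (G = 3 + (-2*108)/3 = 3 + (1/3)*(-216) = 3 - 72 = -69)
H(X) = 88
sqrt(H(-34) + G) = sqrt(88 - 69) = sqrt(19)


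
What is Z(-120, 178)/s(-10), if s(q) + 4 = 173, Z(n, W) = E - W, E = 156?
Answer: -22/169 ≈ -0.13018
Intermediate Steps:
Z(n, W) = 156 - W
s(q) = 169 (s(q) = -4 + 173 = 169)
Z(-120, 178)/s(-10) = (156 - 1*178)/169 = (156 - 178)*(1/169) = -22*1/169 = -22/169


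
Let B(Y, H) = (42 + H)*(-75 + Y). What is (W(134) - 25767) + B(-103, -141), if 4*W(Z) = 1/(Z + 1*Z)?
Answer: -8731439/1072 ≈ -8145.0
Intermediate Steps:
W(Z) = 1/(8*Z) (W(Z) = 1/(4*(Z + 1*Z)) = 1/(4*(Z + Z)) = 1/(4*((2*Z))) = (1/(2*Z))/4 = 1/(8*Z))
B(Y, H) = (-75 + Y)*(42 + H)
(W(134) - 25767) + B(-103, -141) = ((1/8)/134 - 25767) + (-3150 - 75*(-141) + 42*(-103) - 141*(-103)) = ((1/8)*(1/134) - 25767) + (-3150 + 10575 - 4326 + 14523) = (1/1072 - 25767) + 17622 = -27622223/1072 + 17622 = -8731439/1072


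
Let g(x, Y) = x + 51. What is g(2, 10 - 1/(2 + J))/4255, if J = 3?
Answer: 53/4255 ≈ 0.012456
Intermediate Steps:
g(x, Y) = 51 + x
g(2, 10 - 1/(2 + J))/4255 = (51 + 2)/4255 = 53*(1/4255) = 53/4255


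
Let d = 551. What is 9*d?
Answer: 4959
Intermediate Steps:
9*d = 9*551 = 4959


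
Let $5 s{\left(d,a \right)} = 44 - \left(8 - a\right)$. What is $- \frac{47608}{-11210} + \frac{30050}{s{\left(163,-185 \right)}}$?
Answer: $- \frac{838604454}{835145} \approx -1004.1$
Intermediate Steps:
$s{\left(d,a \right)} = \frac{36}{5} + \frac{a}{5}$ ($s{\left(d,a \right)} = \frac{44 - \left(8 - a\right)}{5} = \frac{44 + \left(-8 + a\right)}{5} = \frac{36 + a}{5} = \frac{36}{5} + \frac{a}{5}$)
$- \frac{47608}{-11210} + \frac{30050}{s{\left(163,-185 \right)}} = - \frac{47608}{-11210} + \frac{30050}{\frac{36}{5} + \frac{1}{5} \left(-185\right)} = \left(-47608\right) \left(- \frac{1}{11210}\right) + \frac{30050}{\frac{36}{5} - 37} = \frac{23804}{5605} + \frac{30050}{- \frac{149}{5}} = \frac{23804}{5605} + 30050 \left(- \frac{5}{149}\right) = \frac{23804}{5605} - \frac{150250}{149} = - \frac{838604454}{835145}$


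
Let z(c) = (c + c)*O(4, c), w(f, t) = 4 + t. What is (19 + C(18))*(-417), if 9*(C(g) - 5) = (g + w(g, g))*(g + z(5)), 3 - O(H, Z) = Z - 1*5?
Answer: -98968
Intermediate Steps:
O(H, Z) = 8 - Z (O(H, Z) = 3 - (Z - 1*5) = 3 - (Z - 5) = 3 - (-5 + Z) = 3 + (5 - Z) = 8 - Z)
z(c) = 2*c*(8 - c) (z(c) = (c + c)*(8 - c) = (2*c)*(8 - c) = 2*c*(8 - c))
C(g) = 5 + (4 + 2*g)*(30 + g)/9 (C(g) = 5 + ((g + (4 + g))*(g + 2*5*(8 - 1*5)))/9 = 5 + ((4 + 2*g)*(g + 2*5*(8 - 5)))/9 = 5 + ((4 + 2*g)*(g + 2*5*3))/9 = 5 + ((4 + 2*g)*(g + 30))/9 = 5 + ((4 + 2*g)*(30 + g))/9 = 5 + (4 + 2*g)*(30 + g)/9)
(19 + C(18))*(-417) = (19 + (55/3 + (2/9)*18² + (64/9)*18))*(-417) = (19 + (55/3 + (2/9)*324 + 128))*(-417) = (19 + (55/3 + 72 + 128))*(-417) = (19 + 655/3)*(-417) = (712/3)*(-417) = -98968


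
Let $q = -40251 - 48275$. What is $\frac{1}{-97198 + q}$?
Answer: $- \frac{1}{185724} \approx -5.3843 \cdot 10^{-6}$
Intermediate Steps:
$q = -88526$ ($q = -40251 - 48275 = -88526$)
$\frac{1}{-97198 + q} = \frac{1}{-97198 - 88526} = \frac{1}{-185724} = - \frac{1}{185724}$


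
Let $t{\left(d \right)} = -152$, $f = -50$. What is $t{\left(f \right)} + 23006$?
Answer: $22854$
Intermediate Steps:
$t{\left(f \right)} + 23006 = -152 + 23006 = 22854$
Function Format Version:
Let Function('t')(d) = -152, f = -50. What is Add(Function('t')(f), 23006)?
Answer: 22854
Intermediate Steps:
Add(Function('t')(f), 23006) = Add(-152, 23006) = 22854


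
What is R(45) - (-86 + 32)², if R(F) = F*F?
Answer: -891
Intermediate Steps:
R(F) = F²
R(45) - (-86 + 32)² = 45² - (-86 + 32)² = 2025 - 1*(-54)² = 2025 - 1*2916 = 2025 - 2916 = -891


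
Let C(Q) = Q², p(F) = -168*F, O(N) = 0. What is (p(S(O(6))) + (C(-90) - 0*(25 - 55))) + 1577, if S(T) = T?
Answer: 9677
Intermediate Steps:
(p(S(O(6))) + (C(-90) - 0*(25 - 55))) + 1577 = (-168*0 + ((-90)² - 0*(25 - 55))) + 1577 = (0 + (8100 - 0*(-30))) + 1577 = (0 + (8100 - 1*0)) + 1577 = (0 + (8100 + 0)) + 1577 = (0 + 8100) + 1577 = 8100 + 1577 = 9677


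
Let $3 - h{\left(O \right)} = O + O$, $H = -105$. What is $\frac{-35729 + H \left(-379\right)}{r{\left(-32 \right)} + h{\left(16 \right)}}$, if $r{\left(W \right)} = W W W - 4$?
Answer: $- \frac{4066}{32801} \approx -0.12396$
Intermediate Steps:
$r{\left(W \right)} = -4 + W^{3}$ ($r{\left(W \right)} = W W^{2} - 4 = W^{3} - 4 = -4 + W^{3}$)
$h{\left(O \right)} = 3 - 2 O$ ($h{\left(O \right)} = 3 - \left(O + O\right) = 3 - 2 O$)
$\frac{-35729 + H \left(-379\right)}{r{\left(-32 \right)} + h{\left(16 \right)}} = \frac{-35729 - -39795}{\left(-4 + \left(-32\right)^{3}\right) + \left(3 - 32\right)} = \frac{-35729 + 39795}{\left(-4 - 32768\right) + \left(3 - 32\right)} = \frac{4066}{-32772 - 29} = \frac{4066}{-32801} = 4066 \left(- \frac{1}{32801}\right) = - \frac{4066}{32801}$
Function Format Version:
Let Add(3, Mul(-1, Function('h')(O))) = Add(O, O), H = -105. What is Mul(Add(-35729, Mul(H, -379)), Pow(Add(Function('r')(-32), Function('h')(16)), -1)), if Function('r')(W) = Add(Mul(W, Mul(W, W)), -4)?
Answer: Rational(-4066, 32801) ≈ -0.12396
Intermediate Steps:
Function('r')(W) = Add(-4, Pow(W, 3)) (Function('r')(W) = Add(Mul(W, Pow(W, 2)), -4) = Add(Pow(W, 3), -4) = Add(-4, Pow(W, 3)))
Function('h')(O) = Add(3, Mul(-2, O)) (Function('h')(O) = Add(3, Mul(-1, Add(O, O))) = Add(3, Mul(-1, Mul(2, O))) = Add(3, Mul(-2, O)))
Mul(Add(-35729, Mul(H, -379)), Pow(Add(Function('r')(-32), Function('h')(16)), -1)) = Mul(Add(-35729, Mul(-105, -379)), Pow(Add(Add(-4, Pow(-32, 3)), Add(3, Mul(-2, 16))), -1)) = Mul(Add(-35729, 39795), Pow(Add(Add(-4, -32768), Add(3, -32)), -1)) = Mul(4066, Pow(Add(-32772, -29), -1)) = Mul(4066, Pow(-32801, -1)) = Mul(4066, Rational(-1, 32801)) = Rational(-4066, 32801)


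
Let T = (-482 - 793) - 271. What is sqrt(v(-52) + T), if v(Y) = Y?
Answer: I*sqrt(1598) ≈ 39.975*I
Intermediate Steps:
T = -1546 (T = -1275 - 271 = -1546)
sqrt(v(-52) + T) = sqrt(-52 - 1546) = sqrt(-1598) = I*sqrt(1598)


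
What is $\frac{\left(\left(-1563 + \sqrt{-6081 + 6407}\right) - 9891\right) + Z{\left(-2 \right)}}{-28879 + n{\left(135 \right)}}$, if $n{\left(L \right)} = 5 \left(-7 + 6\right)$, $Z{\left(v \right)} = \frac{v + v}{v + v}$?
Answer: $\frac{11453}{28884} - \frac{\sqrt{326}}{28884} \approx 0.39589$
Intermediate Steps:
$Z{\left(v \right)} = 1$ ($Z{\left(v \right)} = \frac{2 v}{2 v} = 2 v \frac{1}{2 v} = 1$)
$n{\left(L \right)} = -5$ ($n{\left(L \right)} = 5 \left(-1\right) = -5$)
$\frac{\left(\left(-1563 + \sqrt{-6081 + 6407}\right) - 9891\right) + Z{\left(-2 \right)}}{-28879 + n{\left(135 \right)}} = \frac{\left(\left(-1563 + \sqrt{-6081 + 6407}\right) - 9891\right) + 1}{-28879 - 5} = \frac{\left(\left(-1563 + \sqrt{326}\right) - 9891\right) + 1}{-28884} = \left(\left(-11454 + \sqrt{326}\right) + 1\right) \left(- \frac{1}{28884}\right) = \left(-11453 + \sqrt{326}\right) \left(- \frac{1}{28884}\right) = \frac{11453}{28884} - \frac{\sqrt{326}}{28884}$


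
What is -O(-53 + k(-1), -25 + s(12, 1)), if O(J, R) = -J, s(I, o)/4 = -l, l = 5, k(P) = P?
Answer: -54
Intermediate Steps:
s(I, o) = -20 (s(I, o) = 4*(-1*5) = 4*(-5) = -20)
-O(-53 + k(-1), -25 + s(12, 1)) = -(-1)*(-53 - 1) = -(-1)*(-54) = -1*54 = -54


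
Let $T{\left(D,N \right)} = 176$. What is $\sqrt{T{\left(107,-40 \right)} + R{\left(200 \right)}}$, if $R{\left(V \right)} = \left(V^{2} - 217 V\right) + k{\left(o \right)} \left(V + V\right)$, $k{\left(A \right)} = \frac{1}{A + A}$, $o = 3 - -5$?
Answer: $i \sqrt{3199} \approx 56.56 i$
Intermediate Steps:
$o = 8$ ($o = 3 + 5 = 8$)
$k{\left(A \right)} = \frac{1}{2 A}$
$R{\left(V \right)} = V^{2} - \frac{1735 V}{8}$ ($R{\left(V \right)} = \left(V^{2} - 217 V\right) + \frac{1}{2 \cdot 8} \left(V + V\right) = \left(V^{2} - 217 V\right) + \frac{1}{2} \cdot \frac{1}{8} \cdot 2 V = \left(V^{2} - 217 V\right) + \frac{2 V}{16} = \left(V^{2} - 217 V\right) + \frac{V}{8} = V^{2} - \frac{1735 V}{8}$)
$\sqrt{T{\left(107,-40 \right)} + R{\left(200 \right)}} = \sqrt{176 + \frac{1}{8} \cdot 200 \left(-1735 + 8 \cdot 200\right)} = \sqrt{176 + \frac{1}{8} \cdot 200 \left(-1735 + 1600\right)} = \sqrt{176 + \frac{1}{8} \cdot 200 \left(-135\right)} = \sqrt{176 - 3375} = \sqrt{-3199} = i \sqrt{3199}$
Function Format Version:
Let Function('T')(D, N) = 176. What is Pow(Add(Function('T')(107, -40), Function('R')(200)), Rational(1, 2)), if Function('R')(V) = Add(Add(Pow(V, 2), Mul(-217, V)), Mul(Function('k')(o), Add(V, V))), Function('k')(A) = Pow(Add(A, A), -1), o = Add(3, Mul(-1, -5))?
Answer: Mul(I, Pow(3199, Rational(1, 2))) ≈ Mul(56.560, I)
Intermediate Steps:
o = 8 (o = Add(3, 5) = 8)
Function('k')(A) = Mul(Rational(1, 2), Pow(A, -1)) (Function('k')(A) = Pow(Mul(2, A), -1) = Mul(Rational(1, 2), Pow(A, -1)))
Function('R')(V) = Add(Pow(V, 2), Mul(Rational(-1735, 8), V)) (Function('R')(V) = Add(Add(Pow(V, 2), Mul(-217, V)), Mul(Mul(Rational(1, 2), Pow(8, -1)), Add(V, V))) = Add(Add(Pow(V, 2), Mul(-217, V)), Mul(Mul(Rational(1, 2), Rational(1, 8)), Mul(2, V))) = Add(Add(Pow(V, 2), Mul(-217, V)), Mul(Rational(1, 16), Mul(2, V))) = Add(Add(Pow(V, 2), Mul(-217, V)), Mul(Rational(1, 8), V)) = Add(Pow(V, 2), Mul(Rational(-1735, 8), V)))
Pow(Add(Function('T')(107, -40), Function('R')(200)), Rational(1, 2)) = Pow(Add(176, Mul(Rational(1, 8), 200, Add(-1735, Mul(8, 200)))), Rational(1, 2)) = Pow(Add(176, Mul(Rational(1, 8), 200, Add(-1735, 1600))), Rational(1, 2)) = Pow(Add(176, Mul(Rational(1, 8), 200, -135)), Rational(1, 2)) = Pow(Add(176, -3375), Rational(1, 2)) = Pow(-3199, Rational(1, 2)) = Mul(I, Pow(3199, Rational(1, 2)))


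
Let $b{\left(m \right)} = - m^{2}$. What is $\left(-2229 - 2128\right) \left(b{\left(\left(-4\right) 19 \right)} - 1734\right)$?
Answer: $32721070$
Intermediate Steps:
$\left(-2229 - 2128\right) \left(b{\left(\left(-4\right) 19 \right)} - 1734\right) = \left(-2229 - 2128\right) \left(- \left(\left(-4\right) 19\right)^{2} - 1734\right) = - 4357 \left(- \left(-76\right)^{2} - 1734\right) = - 4357 \left(\left(-1\right) 5776 - 1734\right) = - 4357 \left(-5776 - 1734\right) = \left(-4357\right) \left(-7510\right) = 32721070$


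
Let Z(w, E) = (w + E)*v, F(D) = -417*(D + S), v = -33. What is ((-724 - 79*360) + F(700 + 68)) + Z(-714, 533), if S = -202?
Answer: -259213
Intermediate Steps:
F(D) = 84234 - 417*D (F(D) = -417*(D - 202) = -417*(-202 + D) = 84234 - 417*D)
Z(w, E) = -33*E - 33*w (Z(w, E) = (w + E)*(-33) = (E + w)*(-33) = -33*E - 33*w)
((-724 - 79*360) + F(700 + 68)) + Z(-714, 533) = ((-724 - 79*360) + (84234 - 417*(700 + 68))) + (-33*533 - 33*(-714)) = ((-724 - 28440) + (84234 - 417*768)) + (-17589 + 23562) = (-29164 + (84234 - 320256)) + 5973 = (-29164 - 236022) + 5973 = -265186 + 5973 = -259213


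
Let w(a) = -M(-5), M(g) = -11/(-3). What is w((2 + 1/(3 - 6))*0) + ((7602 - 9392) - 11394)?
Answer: -39563/3 ≈ -13188.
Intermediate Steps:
M(g) = 11/3 (M(g) = -11*(-⅓) = 11/3)
w(a) = -11/3 (w(a) = -1*11/3 = -11/3)
w((2 + 1/(3 - 6))*0) + ((7602 - 9392) - 11394) = -11/3 + ((7602 - 9392) - 11394) = -11/3 + (-1790 - 11394) = -11/3 - 13184 = -39563/3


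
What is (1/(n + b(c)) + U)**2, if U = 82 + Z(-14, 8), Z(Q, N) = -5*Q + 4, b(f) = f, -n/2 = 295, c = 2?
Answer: 8413842529/345744 ≈ 24335.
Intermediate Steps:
n = -590 (n = -2*295 = -590)
Z(Q, N) = 4 - 5*Q
U = 156 (U = 82 + (4 - 5*(-14)) = 82 + (4 + 70) = 82 + 74 = 156)
(1/(n + b(c)) + U)**2 = (1/(-590 + 2) + 156)**2 = (1/(-588) + 156)**2 = (-1/588 + 156)**2 = (91727/588)**2 = 8413842529/345744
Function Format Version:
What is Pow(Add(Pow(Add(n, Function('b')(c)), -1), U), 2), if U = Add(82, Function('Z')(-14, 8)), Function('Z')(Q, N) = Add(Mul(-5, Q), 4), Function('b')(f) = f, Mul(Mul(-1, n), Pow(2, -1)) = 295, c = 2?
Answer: Rational(8413842529, 345744) ≈ 24335.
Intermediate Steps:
n = -590 (n = Mul(-2, 295) = -590)
Function('Z')(Q, N) = Add(4, Mul(-5, Q))
U = 156 (U = Add(82, Add(4, Mul(-5, -14))) = Add(82, Add(4, 70)) = Add(82, 74) = 156)
Pow(Add(Pow(Add(n, Function('b')(c)), -1), U), 2) = Pow(Add(Pow(Add(-590, 2), -1), 156), 2) = Pow(Add(Pow(-588, -1), 156), 2) = Pow(Add(Rational(-1, 588), 156), 2) = Pow(Rational(91727, 588), 2) = Rational(8413842529, 345744)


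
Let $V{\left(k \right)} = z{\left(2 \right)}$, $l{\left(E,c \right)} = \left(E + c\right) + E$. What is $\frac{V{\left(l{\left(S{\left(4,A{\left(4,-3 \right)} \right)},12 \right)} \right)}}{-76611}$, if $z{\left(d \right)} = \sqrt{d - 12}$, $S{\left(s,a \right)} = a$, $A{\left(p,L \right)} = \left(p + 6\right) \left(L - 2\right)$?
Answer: $- \frac{i \sqrt{10}}{76611} \approx - 4.1277 \cdot 10^{-5} i$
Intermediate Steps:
$A{\left(p,L \right)} = \left(-2 + L\right) \left(6 + p\right)$ ($A{\left(p,L \right)} = \left(6 + p\right) \left(-2 + L\right) = \left(-2 + L\right) \left(6 + p\right)$)
$z{\left(d \right)} = \sqrt{-12 + d}$
$l{\left(E,c \right)} = c + 2 E$
$V{\left(k \right)} = i \sqrt{10}$ ($V{\left(k \right)} = \sqrt{-12 + 2} = \sqrt{-10} = i \sqrt{10}$)
$\frac{V{\left(l{\left(S{\left(4,A{\left(4,-3 \right)} \right)},12 \right)} \right)}}{-76611} = \frac{i \sqrt{10}}{-76611} = i \sqrt{10} \left(- \frac{1}{76611}\right) = - \frac{i \sqrt{10}}{76611}$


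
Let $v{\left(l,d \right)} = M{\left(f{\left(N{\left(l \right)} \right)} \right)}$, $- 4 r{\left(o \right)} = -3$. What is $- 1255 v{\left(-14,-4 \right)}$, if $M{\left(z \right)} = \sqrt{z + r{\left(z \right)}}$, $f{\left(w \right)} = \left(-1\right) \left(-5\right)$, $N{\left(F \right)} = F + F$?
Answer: $- \frac{1255 \sqrt{23}}{2} \approx -3009.4$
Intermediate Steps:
$N{\left(F \right)} = 2 F$
$f{\left(w \right)} = 5$
$r{\left(o \right)} = \frac{3}{4}$ ($r{\left(o \right)} = \left(- \frac{1}{4}\right) \left(-3\right) = \frac{3}{4}$)
$M{\left(z \right)} = \sqrt{\frac{3}{4} + z}$ ($M{\left(z \right)} = \sqrt{z + \frac{3}{4}} = \sqrt{\frac{3}{4} + z}$)
$v{\left(l,d \right)} = \frac{\sqrt{23}}{2}$ ($v{\left(l,d \right)} = \frac{\sqrt{3 + 4 \cdot 5}}{2} = \frac{\sqrt{3 + 20}}{2} = \frac{\sqrt{23}}{2}$)
$- 1255 v{\left(-14,-4 \right)} = - 1255 \frac{\sqrt{23}}{2} = - \frac{1255 \sqrt{23}}{2}$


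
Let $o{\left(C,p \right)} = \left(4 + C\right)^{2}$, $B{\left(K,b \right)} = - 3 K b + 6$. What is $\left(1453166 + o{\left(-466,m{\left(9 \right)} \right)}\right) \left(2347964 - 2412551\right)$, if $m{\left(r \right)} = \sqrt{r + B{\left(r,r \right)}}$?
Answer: $-107641340070$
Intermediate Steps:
$B{\left(K,b \right)} = 6 - 3 K b$ ($B{\left(K,b \right)} = - 3 K b + 6 = 6 - 3 K b$)
$m{\left(r \right)} = \sqrt{6 + r - 3 r^{2}}$ ($m{\left(r \right)} = \sqrt{r - \left(-6 + 3 r r\right)} = \sqrt{r - \left(-6 + 3 r^{2}\right)} = \sqrt{6 + r - 3 r^{2}}$)
$\left(1453166 + o{\left(-466,m{\left(9 \right)} \right)}\right) \left(2347964 - 2412551\right) = \left(1453166 + \left(4 - 466\right)^{2}\right) \left(2347964 - 2412551\right) = \left(1453166 + \left(-462\right)^{2}\right) \left(-64587\right) = \left(1453166 + 213444\right) \left(-64587\right) = 1666610 \left(-64587\right) = -107641340070$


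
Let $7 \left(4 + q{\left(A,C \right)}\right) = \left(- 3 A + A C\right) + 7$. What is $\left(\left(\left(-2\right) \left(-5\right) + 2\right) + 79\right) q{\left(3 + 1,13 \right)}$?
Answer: $247$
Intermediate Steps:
$q{\left(A,C \right)} = -3 - \frac{3 A}{7} + \frac{A C}{7}$ ($q{\left(A,C \right)} = -4 + \frac{\left(- 3 A + A C\right) + 7}{7} = -4 + \frac{7 - 3 A + A C}{7} = -4 + \left(1 - \frac{3 A}{7} + \frac{A C}{7}\right) = -3 - \frac{3 A}{7} + \frac{A C}{7}$)
$\left(\left(\left(-2\right) \left(-5\right) + 2\right) + 79\right) q{\left(3 + 1,13 \right)} = \left(\left(\left(-2\right) \left(-5\right) + 2\right) + 79\right) \left(-3 - \frac{3 \left(3 + 1\right)}{7} + \frac{1}{7} \left(3 + 1\right) 13\right) = \left(\left(10 + 2\right) + 79\right) \left(-3 - \frac{12}{7} + \frac{1}{7} \cdot 4 \cdot 13\right) = \left(12 + 79\right) \left(-3 - \frac{12}{7} + \frac{52}{7}\right) = 91 \cdot \frac{19}{7} = 247$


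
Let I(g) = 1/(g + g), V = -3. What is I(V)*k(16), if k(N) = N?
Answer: -8/3 ≈ -2.6667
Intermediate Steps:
I(g) = 1/(2*g)
I(V)*k(16) = ((1/2)/(-3))*16 = ((1/2)*(-1/3))*16 = -1/6*16 = -8/3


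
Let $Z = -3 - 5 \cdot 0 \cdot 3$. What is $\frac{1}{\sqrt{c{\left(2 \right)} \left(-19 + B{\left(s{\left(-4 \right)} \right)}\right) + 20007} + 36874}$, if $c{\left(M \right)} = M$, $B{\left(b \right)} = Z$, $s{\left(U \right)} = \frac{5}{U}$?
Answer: $\frac{36874}{1359671913} - \frac{\sqrt{19963}}{1359671913} \approx 2.7016 \cdot 10^{-5}$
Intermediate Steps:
$Z = -3$ ($Z = -3 - 0 \cdot 3 = -3 - 0 = -3 + 0 = -3$)
$B{\left(b \right)} = -3$
$\frac{1}{\sqrt{c{\left(2 \right)} \left(-19 + B{\left(s{\left(-4 \right)} \right)}\right) + 20007} + 36874} = \frac{1}{\sqrt{2 \left(-19 - 3\right) + 20007} + 36874} = \frac{1}{\sqrt{2 \left(-22\right) + 20007} + 36874} = \frac{1}{\sqrt{-44 + 20007} + 36874} = \frac{1}{\sqrt{19963} + 36874} = \frac{1}{36874 + \sqrt{19963}}$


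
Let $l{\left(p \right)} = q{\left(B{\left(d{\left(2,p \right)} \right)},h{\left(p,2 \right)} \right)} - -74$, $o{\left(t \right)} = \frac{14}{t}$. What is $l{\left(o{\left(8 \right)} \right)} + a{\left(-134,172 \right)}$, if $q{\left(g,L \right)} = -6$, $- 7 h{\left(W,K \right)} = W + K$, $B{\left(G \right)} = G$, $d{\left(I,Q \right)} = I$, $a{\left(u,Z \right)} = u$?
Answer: $-66$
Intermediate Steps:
$h{\left(W,K \right)} = - \frac{K}{7} - \frac{W}{7}$ ($h{\left(W,K \right)} = - \frac{W + K}{7} = - \frac{K + W}{7} = - \frac{K}{7} - \frac{W}{7}$)
$l{\left(p \right)} = 68$ ($l{\left(p \right)} = -6 - -74 = -6 + 74 = 68$)
$l{\left(o{\left(8 \right)} \right)} + a{\left(-134,172 \right)} = 68 - 134 = -66$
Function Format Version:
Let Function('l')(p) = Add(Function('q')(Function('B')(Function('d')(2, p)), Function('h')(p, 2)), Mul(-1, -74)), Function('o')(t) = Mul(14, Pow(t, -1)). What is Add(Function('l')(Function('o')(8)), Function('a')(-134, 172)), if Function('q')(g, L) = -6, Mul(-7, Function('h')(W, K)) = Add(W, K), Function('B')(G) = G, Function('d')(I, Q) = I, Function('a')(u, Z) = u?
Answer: -66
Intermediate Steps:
Function('h')(W, K) = Add(Mul(Rational(-1, 7), K), Mul(Rational(-1, 7), W)) (Function('h')(W, K) = Mul(Rational(-1, 7), Add(W, K)) = Mul(Rational(-1, 7), Add(K, W)) = Add(Mul(Rational(-1, 7), K), Mul(Rational(-1, 7), W)))
Function('l')(p) = 68 (Function('l')(p) = Add(-6, Mul(-1, -74)) = Add(-6, 74) = 68)
Add(Function('l')(Function('o')(8)), Function('a')(-134, 172)) = Add(68, -134) = -66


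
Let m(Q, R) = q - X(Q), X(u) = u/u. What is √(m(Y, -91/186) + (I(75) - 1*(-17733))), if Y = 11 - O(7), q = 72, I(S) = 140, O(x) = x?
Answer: 2*√4486 ≈ 133.96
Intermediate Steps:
Y = 4 (Y = 11 - 1*7 = 11 - 7 = 4)
X(u) = 1
m(Q, R) = 71 (m(Q, R) = 72 - 1*1 = 72 - 1 = 71)
√(m(Y, -91/186) + (I(75) - 1*(-17733))) = √(71 + (140 - 1*(-17733))) = √(71 + (140 + 17733)) = √(71 + 17873) = √17944 = 2*√4486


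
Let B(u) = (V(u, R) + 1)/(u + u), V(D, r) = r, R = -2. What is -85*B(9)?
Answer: 85/18 ≈ 4.7222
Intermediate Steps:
B(u) = -1/(2*u) (B(u) = (-2 + 1)/(u + u) = -1/(2*u))
-85*B(9) = -(-85)/(2*9) = -85*(-1/18) = 85/18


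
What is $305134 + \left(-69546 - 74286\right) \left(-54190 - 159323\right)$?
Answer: $30710306950$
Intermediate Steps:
$305134 + \left(-69546 - 74286\right) \left(-54190 - 159323\right) = 305134 - -30710001816 = 305134 + 30710001816 = 30710306950$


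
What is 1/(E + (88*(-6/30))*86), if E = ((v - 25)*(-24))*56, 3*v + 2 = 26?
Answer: 5/106672 ≈ 4.6873e-5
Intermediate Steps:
v = 8 (v = -⅔ + (⅓)*26 = -⅔ + 26/3 = 8)
E = 22848 (E = ((8 - 25)*(-24))*56 = -17*(-24)*56 = 408*56 = 22848)
1/(E + (88*(-6/30))*86) = 1/(22848 + (88*(-6/30))*86) = 1/(22848 + (88*(-6*1/30))*86) = 1/(22848 + (88*(-⅕))*86) = 1/(22848 - 88/5*86) = 1/(22848 - 7568/5) = 1/(106672/5) = 5/106672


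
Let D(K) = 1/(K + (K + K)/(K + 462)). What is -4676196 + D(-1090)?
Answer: -797688894817/170585 ≈ -4.6762e+6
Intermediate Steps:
D(K) = 1/(K + 2*K/(462 + K)) (D(K) = 1/(K + (2*K)/(462 + K)) = 1/(K + 2*K/(462 + K)))
-4676196 + D(-1090) = -4676196 + (462 - 1090)/((-1090)*(464 - 1090)) = -4676196 - 1/1090*(-628)/(-626) = -4676196 - 1/1090*(-1/626)*(-628) = -4676196 - 157/170585 = -797688894817/170585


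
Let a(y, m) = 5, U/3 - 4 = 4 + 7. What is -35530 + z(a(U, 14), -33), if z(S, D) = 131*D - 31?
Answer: -39884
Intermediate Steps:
U = 45 (U = 12 + 3*(4 + 7) = 12 + 3*11 = 12 + 33 = 45)
z(S, D) = -31 + 131*D
-35530 + z(a(U, 14), -33) = -35530 + (-31 + 131*(-33)) = -35530 + (-31 - 4323) = -35530 - 4354 = -39884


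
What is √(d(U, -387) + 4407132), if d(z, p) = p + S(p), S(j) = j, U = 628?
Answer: √4406358 ≈ 2099.1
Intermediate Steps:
d(z, p) = 2*p (d(z, p) = p + p = 2*p)
√(d(U, -387) + 4407132) = √(2*(-387) + 4407132) = √(-774 + 4407132) = √4406358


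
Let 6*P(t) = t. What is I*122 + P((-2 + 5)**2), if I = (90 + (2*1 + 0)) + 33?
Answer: 30503/2 ≈ 15252.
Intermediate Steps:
P(t) = t/6
I = 125 (I = (90 + (2 + 0)) + 33 = (90 + 2) + 33 = 92 + 33 = 125)
I*122 + P((-2 + 5)**2) = 125*122 + (-2 + 5)**2/6 = 15250 + (1/6)*3**2 = 15250 + (1/6)*9 = 15250 + 3/2 = 30503/2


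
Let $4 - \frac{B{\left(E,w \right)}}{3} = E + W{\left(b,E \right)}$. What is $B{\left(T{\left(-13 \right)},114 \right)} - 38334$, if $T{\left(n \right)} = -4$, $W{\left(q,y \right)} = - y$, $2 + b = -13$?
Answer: $-38322$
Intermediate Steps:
$b = -15$ ($b = -2 - 13 = -15$)
$B{\left(E,w \right)} = 12$ ($B{\left(E,w \right)} = 12 - 3 \left(E - E\right) = 12 - 0 = 12 + 0 = 12$)
$B{\left(T{\left(-13 \right)},114 \right)} - 38334 = 12 - 38334 = -38322$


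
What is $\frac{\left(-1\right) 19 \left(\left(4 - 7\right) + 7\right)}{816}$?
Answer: $- \frac{19}{204} \approx -0.093137$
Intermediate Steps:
$\frac{\left(-1\right) 19 \left(\left(4 - 7\right) + 7\right)}{816} = - 19 \left(-3 + 7\right) \frac{1}{816} = \left(-19\right) 4 \cdot \frac{1}{816} = \left(-76\right) \frac{1}{816} = - \frac{19}{204}$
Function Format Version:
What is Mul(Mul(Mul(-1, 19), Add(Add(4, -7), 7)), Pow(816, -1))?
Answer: Rational(-19, 204) ≈ -0.093137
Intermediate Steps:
Mul(Mul(Mul(-1, 19), Add(Add(4, -7), 7)), Pow(816, -1)) = Mul(Mul(-19, Add(-3, 7)), Rational(1, 816)) = Mul(Mul(-19, 4), Rational(1, 816)) = Mul(-76, Rational(1, 816)) = Rational(-19, 204)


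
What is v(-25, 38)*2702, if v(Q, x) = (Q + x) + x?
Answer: 137802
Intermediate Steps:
v(Q, x) = Q + 2*x
v(-25, 38)*2702 = (-25 + 2*38)*2702 = (-25 + 76)*2702 = 51*2702 = 137802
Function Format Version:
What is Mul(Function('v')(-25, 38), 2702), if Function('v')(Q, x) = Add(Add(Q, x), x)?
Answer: 137802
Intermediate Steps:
Function('v')(Q, x) = Add(Q, Mul(2, x))
Mul(Function('v')(-25, 38), 2702) = Mul(Add(-25, Mul(2, 38)), 2702) = Mul(Add(-25, 76), 2702) = Mul(51, 2702) = 137802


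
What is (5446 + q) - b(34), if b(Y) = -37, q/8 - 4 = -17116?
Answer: -131413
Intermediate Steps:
q = -136896 (q = 32 + 8*(-17116) = 32 - 136928 = -136896)
(5446 + q) - b(34) = (5446 - 136896) - 1*(-37) = -131450 + 37 = -131413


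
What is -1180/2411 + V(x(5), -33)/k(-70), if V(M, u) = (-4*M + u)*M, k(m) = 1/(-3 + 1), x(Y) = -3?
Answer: -304966/2411 ≈ -126.49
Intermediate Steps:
k(m) = -½ (k(m) = 1/(-2) = -½)
V(M, u) = M*(u - 4*M) (V(M, u) = (u - 4*M)*M = M*(u - 4*M))
-1180/2411 + V(x(5), -33)/k(-70) = -1180/2411 + (-3*(-33 - 4*(-3)))/(-½) = -1180*1/2411 - 3*(-33 + 12)*(-2) = -1180/2411 - 3*(-21)*(-2) = -1180/2411 + 63*(-2) = -1180/2411 - 126 = -304966/2411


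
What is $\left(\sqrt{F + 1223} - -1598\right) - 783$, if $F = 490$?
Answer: $815 + \sqrt{1713} \approx 856.39$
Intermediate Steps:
$\left(\sqrt{F + 1223} - -1598\right) - 783 = \left(\sqrt{490 + 1223} - -1598\right) - 783 = \left(\sqrt{1713} + 1598\right) - 783 = \left(1598 + \sqrt{1713}\right) - 783 = 815 + \sqrt{1713}$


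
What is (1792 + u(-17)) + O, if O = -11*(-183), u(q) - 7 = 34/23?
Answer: 87710/23 ≈ 3813.5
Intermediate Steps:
u(q) = 195/23 (u(q) = 7 + 34/23 = 195/23)
O = 2013
(1792 + u(-17)) + O = (1792 + 195/23) + 2013 = 41411/23 + 2013 = 87710/23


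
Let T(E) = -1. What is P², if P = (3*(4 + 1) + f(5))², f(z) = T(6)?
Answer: 38416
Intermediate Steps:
f(z) = -1
P = 196 (P = (3*(4 + 1) - 1)² = (3*5 - 1)² = (15 - 1)² = 14² = 196)
P² = 196² = 38416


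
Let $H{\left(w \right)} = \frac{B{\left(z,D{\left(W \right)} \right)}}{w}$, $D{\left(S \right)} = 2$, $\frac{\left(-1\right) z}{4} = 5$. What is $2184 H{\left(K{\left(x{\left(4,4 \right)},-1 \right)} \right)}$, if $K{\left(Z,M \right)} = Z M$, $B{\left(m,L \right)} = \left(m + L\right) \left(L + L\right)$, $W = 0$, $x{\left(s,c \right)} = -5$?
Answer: $- \frac{157248}{5} \approx -31450.0$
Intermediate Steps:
$z = -20$ ($z = \left(-4\right) 5 = -20$)
$B{\left(m,L \right)} = 2 L \left(L + m\right)$ ($B{\left(m,L \right)} = \left(L + m\right) 2 L = 2 L \left(L + m\right)$)
$K{\left(Z,M \right)} = M Z$
$H{\left(w \right)} = - \frac{72}{w}$ ($H{\left(w \right)} = \frac{2 \cdot 2 \left(2 - 20\right)}{w} = \frac{2 \cdot 2 \left(-18\right)}{w} = - \frac{72}{w}$)
$2184 H{\left(K{\left(x{\left(4,4 \right)},-1 \right)} \right)} = 2184 \left(- \frac{72}{\left(-1\right) \left(-5\right)}\right) = 2184 \left(- \frac{72}{5}\right) = - \frac{157248}{5}$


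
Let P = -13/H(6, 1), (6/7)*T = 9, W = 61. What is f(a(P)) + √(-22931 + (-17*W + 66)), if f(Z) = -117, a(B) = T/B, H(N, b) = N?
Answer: -117 + I*√23902 ≈ -117.0 + 154.6*I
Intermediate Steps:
T = 21/2 (T = (7/6)*9 = 21/2 ≈ 10.500)
P = -13/6 ≈ -2.1667
a(B) = 21/(2*B)
f(a(P)) + √(-22931 + (-17*W + 66)) = -117 + √(-22931 + (-17*61 + 66)) = -117 + √(-22931 + (-1037 + 66)) = -117 + √(-22931 - 971) = -117 + √(-23902) = -117 + I*√23902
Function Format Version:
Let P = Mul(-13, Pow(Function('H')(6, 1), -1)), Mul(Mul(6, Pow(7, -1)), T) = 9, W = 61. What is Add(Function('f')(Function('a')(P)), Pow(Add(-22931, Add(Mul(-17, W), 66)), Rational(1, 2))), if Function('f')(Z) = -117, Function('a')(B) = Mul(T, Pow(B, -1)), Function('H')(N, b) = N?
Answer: Add(-117, Mul(I, Pow(23902, Rational(1, 2)))) ≈ Add(-117.00, Mul(154.60, I))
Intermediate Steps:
T = Rational(21, 2) (T = Mul(Rational(7, 6), 9) = Rational(21, 2) ≈ 10.500)
P = Rational(-13, 6) (P = Mul(-13, Pow(6, -1)) = Mul(-13, Rational(1, 6)) = Rational(-13, 6) ≈ -2.1667)
Function('a')(B) = Mul(Rational(21, 2), Pow(B, -1))
Add(Function('f')(Function('a')(P)), Pow(Add(-22931, Add(Mul(-17, W), 66)), Rational(1, 2))) = Add(-117, Pow(Add(-22931, Add(Mul(-17, 61), 66)), Rational(1, 2))) = Add(-117, Pow(Add(-22931, Add(-1037, 66)), Rational(1, 2))) = Add(-117, Pow(Add(-22931, -971), Rational(1, 2))) = Add(-117, Pow(-23902, Rational(1, 2))) = Add(-117, Mul(I, Pow(23902, Rational(1, 2))))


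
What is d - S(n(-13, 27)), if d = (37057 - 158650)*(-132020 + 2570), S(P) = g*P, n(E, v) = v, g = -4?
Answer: 15740213958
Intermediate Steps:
S(P) = -4*P
d = 15740213850 (d = -121593*(-129450) = 15740213850)
d - S(n(-13, 27)) = 15740213850 - (-4)*27 = 15740213850 - 1*(-108) = 15740213850 + 108 = 15740213958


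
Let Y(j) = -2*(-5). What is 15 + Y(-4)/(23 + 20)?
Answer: 655/43 ≈ 15.233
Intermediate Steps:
Y(j) = 10
15 + Y(-4)/(23 + 20) = 15 + 10/(23 + 20) = 15 + 10/43 = 655/43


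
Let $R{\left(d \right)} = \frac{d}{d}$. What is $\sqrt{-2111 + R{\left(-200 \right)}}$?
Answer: $i \sqrt{2110} \approx 45.935 i$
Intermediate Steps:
$R{\left(d \right)} = 1$
$\sqrt{-2111 + R{\left(-200 \right)}} = \sqrt{-2111 + 1} = \sqrt{-2110} = i \sqrt{2110}$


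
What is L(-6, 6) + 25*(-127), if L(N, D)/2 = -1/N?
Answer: -9524/3 ≈ -3174.7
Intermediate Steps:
L(N, D) = -2/N (L(N, D) = 2*(-1/N) = -2/N)
L(-6, 6) + 25*(-127) = -2/(-6) + 25*(-127) = -2*(-⅙) - 3175 = ⅓ - 3175 = -9524/3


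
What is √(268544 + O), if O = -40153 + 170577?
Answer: 2*√99742 ≈ 631.64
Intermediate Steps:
O = 130424
√(268544 + O) = √(268544 + 130424) = √398968 = 2*√99742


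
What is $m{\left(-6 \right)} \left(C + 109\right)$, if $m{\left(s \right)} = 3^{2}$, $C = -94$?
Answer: $135$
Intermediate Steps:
$m{\left(s \right)} = 9$
$m{\left(-6 \right)} \left(C + 109\right) = 9 \left(-94 + 109\right) = 9 \cdot 15 = 135$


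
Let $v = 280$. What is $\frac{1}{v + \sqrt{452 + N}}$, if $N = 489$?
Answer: $\frac{280}{77459} - \frac{\sqrt{941}}{77459} \approx 0.0032188$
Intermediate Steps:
$\frac{1}{v + \sqrt{452 + N}} = \frac{1}{280 + \sqrt{452 + 489}} = \frac{1}{280 + \sqrt{941}}$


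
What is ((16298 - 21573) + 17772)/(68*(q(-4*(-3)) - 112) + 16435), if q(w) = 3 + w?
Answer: 12497/9839 ≈ 1.2701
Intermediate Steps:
((16298 - 21573) + 17772)/(68*(q(-4*(-3)) - 112) + 16435) = ((16298 - 21573) + 17772)/(68*((3 - 4*(-3)) - 112) + 16435) = (-5275 + 17772)/(68*((3 + 12) - 112) + 16435) = 12497/(68*(15 - 112) + 16435) = 12497/(68*(-97) + 16435) = 12497/(-6596 + 16435) = 12497/9839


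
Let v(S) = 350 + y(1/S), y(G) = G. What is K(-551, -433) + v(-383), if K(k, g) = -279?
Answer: 27192/383 ≈ 70.997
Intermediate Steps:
v(S) = 350 + 1/S
K(-551, -433) + v(-383) = -279 + (350 + 1/(-383)) = -279 + (350 - 1/383) = -279 + 134049/383 = 27192/383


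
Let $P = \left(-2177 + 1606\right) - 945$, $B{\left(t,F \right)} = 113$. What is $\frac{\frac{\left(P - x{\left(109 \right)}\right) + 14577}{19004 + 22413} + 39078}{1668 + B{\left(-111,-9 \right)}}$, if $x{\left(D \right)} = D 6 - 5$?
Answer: $\frac{1618505938}{73763677} \approx 21.942$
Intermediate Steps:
$x{\left(D \right)} = -5 + 6 D$ ($x{\left(D \right)} = 6 D - 5 = -5 + 6 D$)
$P = -1516$ ($P = -571 - 945 = -1516$)
$\frac{\frac{\left(P - x{\left(109 \right)}\right) + 14577}{19004 + 22413} + 39078}{1668 + B{\left(-111,-9 \right)}} = \frac{\frac{\left(-1516 - \left(-5 + 6 \cdot 109\right)\right) + 14577}{19004 + 22413} + 39078}{1668 + 113} = \frac{\frac{\left(-1516 - \left(-5 + 654\right)\right) + 14577}{41417} + 39078}{1781} = \left(\left(\left(-1516 - 649\right) + 14577\right) \frac{1}{41417} + 39078\right) \frac{1}{1781} = \left(\left(-2165 + 14577\right) \frac{1}{41417} + 39078\right) \frac{1}{1781} = \left(12412 \cdot \frac{1}{41417} + 39078\right) \frac{1}{1781} = \left(\frac{12412}{41417} + 39078\right) \frac{1}{1781} = \frac{1618505938}{41417} \cdot \frac{1}{1781} = \frac{1618505938}{73763677}$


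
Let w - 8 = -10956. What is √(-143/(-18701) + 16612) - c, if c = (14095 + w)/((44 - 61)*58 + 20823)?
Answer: -3147/19837 + √5809674259655/18701 ≈ 128.73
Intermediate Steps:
w = -10948 (w = 8 - 10956 = -10948)
c = 3147/19837 (c = (14095 - 10948)/((44 - 61)*58 + 20823) = 3147/(-17*58 + 20823) = 3147/(-986 + 20823) = 3147/19837 ≈ 0.15864)
√(-143/(-18701) + 16612) - c = √(-143/(-18701) + 16612) - 1*3147/19837 = √(-143*(-1/18701) + 16612) - 3147/19837 = √(143/18701 + 16612) - 3147/19837 = √(310661155/18701) - 3147/19837 = √5809674259655/18701 - 3147/19837 = -3147/19837 + √5809674259655/18701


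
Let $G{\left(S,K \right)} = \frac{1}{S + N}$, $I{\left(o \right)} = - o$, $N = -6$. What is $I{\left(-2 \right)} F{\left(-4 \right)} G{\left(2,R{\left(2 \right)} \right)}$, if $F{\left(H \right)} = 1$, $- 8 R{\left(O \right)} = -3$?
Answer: $- \frac{1}{2} \approx -0.5$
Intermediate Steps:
$R{\left(O \right)} = \frac{3}{8}$ ($R{\left(O \right)} = \left(- \frac{1}{8}\right) \left(-3\right) = \frac{3}{8}$)
$G{\left(S,K \right)} = \frac{1}{-6 + S}$ ($G{\left(S,K \right)} = \frac{1}{S - 6} = \frac{1}{-6 + S}$)
$I{\left(-2 \right)} F{\left(-4 \right)} G{\left(2,R{\left(2 \right)} \right)} = \frac{\left(-1\right) \left(-2\right) 1}{-6 + 2} = \frac{2 \cdot 1}{-4} = 2 \left(- \frac{1}{4}\right) = - \frac{1}{2}$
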